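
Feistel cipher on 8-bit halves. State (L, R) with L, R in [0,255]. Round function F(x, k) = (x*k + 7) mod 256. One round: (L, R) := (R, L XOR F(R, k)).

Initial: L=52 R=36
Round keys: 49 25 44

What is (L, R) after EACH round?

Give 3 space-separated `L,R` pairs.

Answer: 36,223 223,234 234,224

Derivation:
Round 1 (k=49): L=36 R=223
Round 2 (k=25): L=223 R=234
Round 3 (k=44): L=234 R=224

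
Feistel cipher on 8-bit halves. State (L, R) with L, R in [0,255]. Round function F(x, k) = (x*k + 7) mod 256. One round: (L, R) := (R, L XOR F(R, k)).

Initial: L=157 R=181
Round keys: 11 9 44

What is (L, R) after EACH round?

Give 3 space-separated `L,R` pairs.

Answer: 181,83 83,71 71,104

Derivation:
Round 1 (k=11): L=181 R=83
Round 2 (k=9): L=83 R=71
Round 3 (k=44): L=71 R=104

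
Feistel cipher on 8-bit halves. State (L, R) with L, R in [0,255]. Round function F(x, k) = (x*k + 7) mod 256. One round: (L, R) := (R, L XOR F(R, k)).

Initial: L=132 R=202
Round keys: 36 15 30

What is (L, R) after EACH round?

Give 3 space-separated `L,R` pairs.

Answer: 202,235 235,6 6,80

Derivation:
Round 1 (k=36): L=202 R=235
Round 2 (k=15): L=235 R=6
Round 3 (k=30): L=6 R=80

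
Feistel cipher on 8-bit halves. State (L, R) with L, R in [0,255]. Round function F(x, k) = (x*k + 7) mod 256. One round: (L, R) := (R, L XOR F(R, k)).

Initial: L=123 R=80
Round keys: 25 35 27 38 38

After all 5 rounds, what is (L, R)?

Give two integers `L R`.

Round 1 (k=25): L=80 R=172
Round 2 (k=35): L=172 R=219
Round 3 (k=27): L=219 R=140
Round 4 (k=38): L=140 R=20
Round 5 (k=38): L=20 R=115

Answer: 20 115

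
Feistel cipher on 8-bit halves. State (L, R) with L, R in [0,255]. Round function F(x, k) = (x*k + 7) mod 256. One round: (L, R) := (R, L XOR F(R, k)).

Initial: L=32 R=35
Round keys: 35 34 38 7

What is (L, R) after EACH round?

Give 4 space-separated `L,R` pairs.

Answer: 35,240 240,196 196,239 239,84

Derivation:
Round 1 (k=35): L=35 R=240
Round 2 (k=34): L=240 R=196
Round 3 (k=38): L=196 R=239
Round 4 (k=7): L=239 R=84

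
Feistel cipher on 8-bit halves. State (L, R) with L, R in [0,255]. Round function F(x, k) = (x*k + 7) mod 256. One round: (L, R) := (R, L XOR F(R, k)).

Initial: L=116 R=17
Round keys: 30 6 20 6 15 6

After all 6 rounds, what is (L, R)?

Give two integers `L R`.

Answer: 166 252

Derivation:
Round 1 (k=30): L=17 R=113
Round 2 (k=6): L=113 R=188
Round 3 (k=20): L=188 R=198
Round 4 (k=6): L=198 R=23
Round 5 (k=15): L=23 R=166
Round 6 (k=6): L=166 R=252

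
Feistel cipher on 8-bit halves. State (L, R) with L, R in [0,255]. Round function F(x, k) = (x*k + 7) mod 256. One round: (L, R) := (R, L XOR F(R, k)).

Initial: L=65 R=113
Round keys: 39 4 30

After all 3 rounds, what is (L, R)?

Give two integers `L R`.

Round 1 (k=39): L=113 R=127
Round 2 (k=4): L=127 R=114
Round 3 (k=30): L=114 R=28

Answer: 114 28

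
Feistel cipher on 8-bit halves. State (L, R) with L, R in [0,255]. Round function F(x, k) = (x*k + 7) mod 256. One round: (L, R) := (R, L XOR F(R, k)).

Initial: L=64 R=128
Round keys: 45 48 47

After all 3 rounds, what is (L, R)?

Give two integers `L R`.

Answer: 215 71

Derivation:
Round 1 (k=45): L=128 R=199
Round 2 (k=48): L=199 R=215
Round 3 (k=47): L=215 R=71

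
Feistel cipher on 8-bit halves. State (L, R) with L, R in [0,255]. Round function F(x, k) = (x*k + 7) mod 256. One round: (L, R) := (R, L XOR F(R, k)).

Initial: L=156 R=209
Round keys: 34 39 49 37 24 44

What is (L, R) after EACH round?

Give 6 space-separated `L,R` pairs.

Round 1 (k=34): L=209 R=85
Round 2 (k=39): L=85 R=43
Round 3 (k=49): L=43 R=23
Round 4 (k=37): L=23 R=113
Round 5 (k=24): L=113 R=136
Round 6 (k=44): L=136 R=22

Answer: 209,85 85,43 43,23 23,113 113,136 136,22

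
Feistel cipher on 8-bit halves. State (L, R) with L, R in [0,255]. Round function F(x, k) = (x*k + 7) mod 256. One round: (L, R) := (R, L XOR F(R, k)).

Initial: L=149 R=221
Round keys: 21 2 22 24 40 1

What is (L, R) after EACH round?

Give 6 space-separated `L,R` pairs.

Answer: 221,189 189,92 92,82 82,235 235,237 237,31

Derivation:
Round 1 (k=21): L=221 R=189
Round 2 (k=2): L=189 R=92
Round 3 (k=22): L=92 R=82
Round 4 (k=24): L=82 R=235
Round 5 (k=40): L=235 R=237
Round 6 (k=1): L=237 R=31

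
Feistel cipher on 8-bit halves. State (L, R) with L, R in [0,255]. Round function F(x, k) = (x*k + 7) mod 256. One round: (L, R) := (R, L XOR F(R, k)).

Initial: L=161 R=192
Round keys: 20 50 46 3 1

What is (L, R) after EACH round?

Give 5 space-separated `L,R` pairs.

Round 1 (k=20): L=192 R=166
Round 2 (k=50): L=166 R=179
Round 3 (k=46): L=179 R=151
Round 4 (k=3): L=151 R=127
Round 5 (k=1): L=127 R=17

Answer: 192,166 166,179 179,151 151,127 127,17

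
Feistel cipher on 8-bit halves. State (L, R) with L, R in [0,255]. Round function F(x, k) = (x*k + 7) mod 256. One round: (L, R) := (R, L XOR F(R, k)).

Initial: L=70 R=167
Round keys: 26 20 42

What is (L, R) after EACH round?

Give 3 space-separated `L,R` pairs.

Answer: 167,187 187,4 4,20

Derivation:
Round 1 (k=26): L=167 R=187
Round 2 (k=20): L=187 R=4
Round 3 (k=42): L=4 R=20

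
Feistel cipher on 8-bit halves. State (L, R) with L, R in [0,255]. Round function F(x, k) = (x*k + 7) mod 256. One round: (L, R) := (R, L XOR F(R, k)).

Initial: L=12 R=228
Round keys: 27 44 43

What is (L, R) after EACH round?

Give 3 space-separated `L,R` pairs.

Round 1 (k=27): L=228 R=31
Round 2 (k=44): L=31 R=191
Round 3 (k=43): L=191 R=3

Answer: 228,31 31,191 191,3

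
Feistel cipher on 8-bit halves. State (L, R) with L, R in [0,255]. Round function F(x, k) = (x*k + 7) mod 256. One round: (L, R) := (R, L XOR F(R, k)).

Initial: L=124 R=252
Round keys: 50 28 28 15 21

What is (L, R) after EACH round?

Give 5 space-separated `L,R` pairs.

Answer: 252,67 67,167 167,8 8,216 216,183

Derivation:
Round 1 (k=50): L=252 R=67
Round 2 (k=28): L=67 R=167
Round 3 (k=28): L=167 R=8
Round 4 (k=15): L=8 R=216
Round 5 (k=21): L=216 R=183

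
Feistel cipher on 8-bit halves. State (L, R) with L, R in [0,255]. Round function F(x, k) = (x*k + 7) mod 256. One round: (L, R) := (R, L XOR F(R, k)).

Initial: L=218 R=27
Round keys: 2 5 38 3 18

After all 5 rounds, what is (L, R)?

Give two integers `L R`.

Round 1 (k=2): L=27 R=231
Round 2 (k=5): L=231 R=145
Round 3 (k=38): L=145 R=106
Round 4 (k=3): L=106 R=212
Round 5 (k=18): L=212 R=133

Answer: 212 133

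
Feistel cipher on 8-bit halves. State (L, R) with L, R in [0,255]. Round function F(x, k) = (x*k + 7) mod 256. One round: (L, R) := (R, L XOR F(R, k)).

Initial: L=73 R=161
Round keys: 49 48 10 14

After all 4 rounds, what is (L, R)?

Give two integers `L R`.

Round 1 (k=49): L=161 R=145
Round 2 (k=48): L=145 R=150
Round 3 (k=10): L=150 R=114
Round 4 (k=14): L=114 R=213

Answer: 114 213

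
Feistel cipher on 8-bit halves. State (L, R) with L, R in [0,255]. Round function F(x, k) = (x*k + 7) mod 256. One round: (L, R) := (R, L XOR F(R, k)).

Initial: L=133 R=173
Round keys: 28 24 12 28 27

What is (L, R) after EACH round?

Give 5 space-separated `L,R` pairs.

Round 1 (k=28): L=173 R=118
Round 2 (k=24): L=118 R=186
Round 3 (k=12): L=186 R=201
Round 4 (k=28): L=201 R=185
Round 5 (k=27): L=185 R=67

Answer: 173,118 118,186 186,201 201,185 185,67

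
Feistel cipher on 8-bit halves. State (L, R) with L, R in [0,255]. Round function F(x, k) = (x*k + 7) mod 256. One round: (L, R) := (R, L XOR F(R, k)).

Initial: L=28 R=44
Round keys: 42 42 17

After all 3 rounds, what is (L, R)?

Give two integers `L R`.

Answer: 233 163

Derivation:
Round 1 (k=42): L=44 R=35
Round 2 (k=42): L=35 R=233
Round 3 (k=17): L=233 R=163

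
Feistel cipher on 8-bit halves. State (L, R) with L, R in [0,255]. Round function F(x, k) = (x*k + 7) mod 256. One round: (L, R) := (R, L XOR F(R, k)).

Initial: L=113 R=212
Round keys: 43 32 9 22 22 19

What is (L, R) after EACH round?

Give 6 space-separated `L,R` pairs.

Answer: 212,210 210,147 147,224 224,212 212,223 223,64

Derivation:
Round 1 (k=43): L=212 R=210
Round 2 (k=32): L=210 R=147
Round 3 (k=9): L=147 R=224
Round 4 (k=22): L=224 R=212
Round 5 (k=22): L=212 R=223
Round 6 (k=19): L=223 R=64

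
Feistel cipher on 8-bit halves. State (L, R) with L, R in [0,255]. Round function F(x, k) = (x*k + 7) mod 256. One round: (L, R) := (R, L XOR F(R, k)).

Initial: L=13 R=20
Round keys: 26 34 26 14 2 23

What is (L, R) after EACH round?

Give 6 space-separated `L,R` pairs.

Answer: 20,2 2,95 95,175 175,198 198,60 60,173

Derivation:
Round 1 (k=26): L=20 R=2
Round 2 (k=34): L=2 R=95
Round 3 (k=26): L=95 R=175
Round 4 (k=14): L=175 R=198
Round 5 (k=2): L=198 R=60
Round 6 (k=23): L=60 R=173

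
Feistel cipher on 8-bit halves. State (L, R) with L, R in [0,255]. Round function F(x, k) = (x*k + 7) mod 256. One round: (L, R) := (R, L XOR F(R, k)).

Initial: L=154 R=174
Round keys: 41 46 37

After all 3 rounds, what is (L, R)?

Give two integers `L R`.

Answer: 119 69

Derivation:
Round 1 (k=41): L=174 R=127
Round 2 (k=46): L=127 R=119
Round 3 (k=37): L=119 R=69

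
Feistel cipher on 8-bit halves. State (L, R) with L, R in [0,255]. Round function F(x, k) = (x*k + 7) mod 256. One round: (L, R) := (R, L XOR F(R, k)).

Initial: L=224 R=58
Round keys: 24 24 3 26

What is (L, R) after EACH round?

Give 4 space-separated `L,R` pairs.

Round 1 (k=24): L=58 R=151
Round 2 (k=24): L=151 R=21
Round 3 (k=3): L=21 R=209
Round 4 (k=26): L=209 R=84

Answer: 58,151 151,21 21,209 209,84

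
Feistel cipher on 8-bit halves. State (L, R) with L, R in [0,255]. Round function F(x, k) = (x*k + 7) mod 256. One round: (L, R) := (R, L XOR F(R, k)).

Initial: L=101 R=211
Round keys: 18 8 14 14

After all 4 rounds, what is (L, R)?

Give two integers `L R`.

Round 1 (k=18): L=211 R=184
Round 2 (k=8): L=184 R=20
Round 3 (k=14): L=20 R=167
Round 4 (k=14): L=167 R=61

Answer: 167 61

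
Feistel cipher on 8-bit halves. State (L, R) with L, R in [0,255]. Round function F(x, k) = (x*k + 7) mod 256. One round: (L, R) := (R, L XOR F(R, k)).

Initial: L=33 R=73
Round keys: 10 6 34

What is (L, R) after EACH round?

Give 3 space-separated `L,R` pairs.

Round 1 (k=10): L=73 R=192
Round 2 (k=6): L=192 R=206
Round 3 (k=34): L=206 R=163

Answer: 73,192 192,206 206,163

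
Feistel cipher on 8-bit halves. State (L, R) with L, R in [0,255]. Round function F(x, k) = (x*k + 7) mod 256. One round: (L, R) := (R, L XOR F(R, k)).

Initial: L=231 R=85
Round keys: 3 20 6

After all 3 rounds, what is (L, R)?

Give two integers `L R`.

Round 1 (k=3): L=85 R=225
Round 2 (k=20): L=225 R=206
Round 3 (k=6): L=206 R=58

Answer: 206 58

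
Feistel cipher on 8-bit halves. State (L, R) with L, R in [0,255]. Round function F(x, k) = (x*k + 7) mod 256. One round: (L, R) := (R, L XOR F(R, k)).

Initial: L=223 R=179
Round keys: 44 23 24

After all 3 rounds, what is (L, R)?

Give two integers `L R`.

Round 1 (k=44): L=179 R=20
Round 2 (k=23): L=20 R=96
Round 3 (k=24): L=96 R=19

Answer: 96 19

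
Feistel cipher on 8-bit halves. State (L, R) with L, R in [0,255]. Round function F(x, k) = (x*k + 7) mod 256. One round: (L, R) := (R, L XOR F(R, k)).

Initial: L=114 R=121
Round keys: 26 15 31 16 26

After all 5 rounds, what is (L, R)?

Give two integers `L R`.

Answer: 250 114

Derivation:
Round 1 (k=26): L=121 R=35
Round 2 (k=15): L=35 R=109
Round 3 (k=31): L=109 R=25
Round 4 (k=16): L=25 R=250
Round 5 (k=26): L=250 R=114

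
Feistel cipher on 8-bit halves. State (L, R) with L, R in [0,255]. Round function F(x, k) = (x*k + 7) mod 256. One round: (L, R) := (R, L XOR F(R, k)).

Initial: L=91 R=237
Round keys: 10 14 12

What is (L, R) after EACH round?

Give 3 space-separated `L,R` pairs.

Answer: 237,18 18,238 238,61

Derivation:
Round 1 (k=10): L=237 R=18
Round 2 (k=14): L=18 R=238
Round 3 (k=12): L=238 R=61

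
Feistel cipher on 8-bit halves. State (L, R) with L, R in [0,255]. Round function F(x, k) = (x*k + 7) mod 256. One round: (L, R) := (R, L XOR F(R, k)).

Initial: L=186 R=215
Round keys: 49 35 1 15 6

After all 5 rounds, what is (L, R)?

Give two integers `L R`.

Answer: 124 224

Derivation:
Round 1 (k=49): L=215 R=148
Round 2 (k=35): L=148 R=148
Round 3 (k=1): L=148 R=15
Round 4 (k=15): L=15 R=124
Round 5 (k=6): L=124 R=224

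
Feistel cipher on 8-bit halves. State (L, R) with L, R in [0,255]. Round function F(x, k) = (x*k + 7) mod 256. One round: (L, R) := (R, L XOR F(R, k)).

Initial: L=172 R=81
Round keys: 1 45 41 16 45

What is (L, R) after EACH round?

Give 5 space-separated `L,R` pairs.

Answer: 81,244 244,186 186,37 37,237 237,149

Derivation:
Round 1 (k=1): L=81 R=244
Round 2 (k=45): L=244 R=186
Round 3 (k=41): L=186 R=37
Round 4 (k=16): L=37 R=237
Round 5 (k=45): L=237 R=149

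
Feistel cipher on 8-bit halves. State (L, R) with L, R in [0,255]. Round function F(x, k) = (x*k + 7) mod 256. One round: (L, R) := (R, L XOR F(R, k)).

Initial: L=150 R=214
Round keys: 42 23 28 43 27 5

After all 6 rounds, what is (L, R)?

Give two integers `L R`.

Round 1 (k=42): L=214 R=181
Round 2 (k=23): L=181 R=156
Round 3 (k=28): L=156 R=162
Round 4 (k=43): L=162 R=161
Round 5 (k=27): L=161 R=160
Round 6 (k=5): L=160 R=134

Answer: 160 134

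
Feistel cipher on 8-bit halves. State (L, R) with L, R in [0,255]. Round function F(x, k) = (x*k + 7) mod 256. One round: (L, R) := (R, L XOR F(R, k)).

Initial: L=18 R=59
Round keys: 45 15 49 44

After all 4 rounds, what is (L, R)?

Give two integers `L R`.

Round 1 (k=45): L=59 R=116
Round 2 (k=15): L=116 R=232
Round 3 (k=49): L=232 R=27
Round 4 (k=44): L=27 R=67

Answer: 27 67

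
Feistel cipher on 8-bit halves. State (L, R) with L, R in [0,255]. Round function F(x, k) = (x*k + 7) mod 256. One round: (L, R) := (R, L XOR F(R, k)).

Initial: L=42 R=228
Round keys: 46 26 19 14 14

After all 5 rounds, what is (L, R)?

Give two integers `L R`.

Answer: 172 4

Derivation:
Round 1 (k=46): L=228 R=213
Round 2 (k=26): L=213 R=77
Round 3 (k=19): L=77 R=107
Round 4 (k=14): L=107 R=172
Round 5 (k=14): L=172 R=4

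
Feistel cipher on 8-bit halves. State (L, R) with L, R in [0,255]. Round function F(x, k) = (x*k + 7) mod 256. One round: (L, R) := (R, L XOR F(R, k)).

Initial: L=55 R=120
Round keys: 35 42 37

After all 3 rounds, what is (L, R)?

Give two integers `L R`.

Round 1 (k=35): L=120 R=88
Round 2 (k=42): L=88 R=15
Round 3 (k=37): L=15 R=106

Answer: 15 106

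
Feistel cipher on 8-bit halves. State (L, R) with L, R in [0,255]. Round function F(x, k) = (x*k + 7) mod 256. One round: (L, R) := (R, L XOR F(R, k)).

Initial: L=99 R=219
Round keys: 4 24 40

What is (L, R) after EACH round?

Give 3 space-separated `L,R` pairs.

Round 1 (k=4): L=219 R=16
Round 2 (k=24): L=16 R=92
Round 3 (k=40): L=92 R=119

Answer: 219,16 16,92 92,119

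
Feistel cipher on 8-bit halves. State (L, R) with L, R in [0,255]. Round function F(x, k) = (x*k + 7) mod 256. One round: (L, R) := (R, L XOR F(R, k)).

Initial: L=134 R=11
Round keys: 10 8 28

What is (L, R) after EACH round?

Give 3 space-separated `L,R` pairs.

Answer: 11,243 243,148 148,196

Derivation:
Round 1 (k=10): L=11 R=243
Round 2 (k=8): L=243 R=148
Round 3 (k=28): L=148 R=196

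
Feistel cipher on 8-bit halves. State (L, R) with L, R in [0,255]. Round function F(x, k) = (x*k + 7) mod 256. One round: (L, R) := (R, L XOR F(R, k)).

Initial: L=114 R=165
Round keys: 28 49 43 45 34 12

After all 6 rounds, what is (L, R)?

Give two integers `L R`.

Answer: 130 192

Derivation:
Round 1 (k=28): L=165 R=97
Round 2 (k=49): L=97 R=61
Round 3 (k=43): L=61 R=39
Round 4 (k=45): L=39 R=223
Round 5 (k=34): L=223 R=130
Round 6 (k=12): L=130 R=192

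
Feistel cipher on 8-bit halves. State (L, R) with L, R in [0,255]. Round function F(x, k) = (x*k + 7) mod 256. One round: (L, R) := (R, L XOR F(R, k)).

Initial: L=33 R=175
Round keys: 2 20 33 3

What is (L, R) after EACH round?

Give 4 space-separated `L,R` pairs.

Answer: 175,68 68,248 248,187 187,192

Derivation:
Round 1 (k=2): L=175 R=68
Round 2 (k=20): L=68 R=248
Round 3 (k=33): L=248 R=187
Round 4 (k=3): L=187 R=192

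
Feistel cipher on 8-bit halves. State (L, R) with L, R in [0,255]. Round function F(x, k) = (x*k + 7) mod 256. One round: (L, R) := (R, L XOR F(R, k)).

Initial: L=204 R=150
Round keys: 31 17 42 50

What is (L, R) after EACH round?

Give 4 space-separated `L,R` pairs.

Round 1 (k=31): L=150 R=253
Round 2 (k=17): L=253 R=66
Round 3 (k=42): L=66 R=38
Round 4 (k=50): L=38 R=49

Answer: 150,253 253,66 66,38 38,49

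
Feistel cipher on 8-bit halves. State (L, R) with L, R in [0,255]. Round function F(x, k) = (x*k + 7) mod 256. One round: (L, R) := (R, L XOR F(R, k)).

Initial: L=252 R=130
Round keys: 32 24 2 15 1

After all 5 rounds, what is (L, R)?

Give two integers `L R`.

Answer: 0 157

Derivation:
Round 1 (k=32): L=130 R=187
Round 2 (k=24): L=187 R=13
Round 3 (k=2): L=13 R=154
Round 4 (k=15): L=154 R=0
Round 5 (k=1): L=0 R=157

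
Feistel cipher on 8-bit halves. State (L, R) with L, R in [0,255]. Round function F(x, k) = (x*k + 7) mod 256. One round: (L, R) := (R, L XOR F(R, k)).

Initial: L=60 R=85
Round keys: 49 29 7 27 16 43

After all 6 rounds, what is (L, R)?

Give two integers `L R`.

Round 1 (k=49): L=85 R=112
Round 2 (k=29): L=112 R=226
Round 3 (k=7): L=226 R=69
Round 4 (k=27): L=69 R=172
Round 5 (k=16): L=172 R=130
Round 6 (k=43): L=130 R=113

Answer: 130 113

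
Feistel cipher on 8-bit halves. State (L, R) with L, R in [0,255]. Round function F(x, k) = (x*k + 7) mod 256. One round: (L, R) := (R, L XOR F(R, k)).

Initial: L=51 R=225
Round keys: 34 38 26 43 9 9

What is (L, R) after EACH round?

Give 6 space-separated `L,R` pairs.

Round 1 (k=34): L=225 R=218
Round 2 (k=38): L=218 R=130
Round 3 (k=26): L=130 R=225
Round 4 (k=43): L=225 R=80
Round 5 (k=9): L=80 R=54
Round 6 (k=9): L=54 R=189

Answer: 225,218 218,130 130,225 225,80 80,54 54,189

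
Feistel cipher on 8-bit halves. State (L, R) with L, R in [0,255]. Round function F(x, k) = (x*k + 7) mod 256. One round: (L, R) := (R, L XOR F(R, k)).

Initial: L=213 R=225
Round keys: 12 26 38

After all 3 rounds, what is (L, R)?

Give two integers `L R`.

Round 1 (k=12): L=225 R=70
Round 2 (k=26): L=70 R=194
Round 3 (k=38): L=194 R=149

Answer: 194 149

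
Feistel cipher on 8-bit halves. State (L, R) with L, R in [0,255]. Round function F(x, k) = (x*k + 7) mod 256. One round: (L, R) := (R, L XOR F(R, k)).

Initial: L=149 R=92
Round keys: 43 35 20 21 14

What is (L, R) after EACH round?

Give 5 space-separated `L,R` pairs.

Answer: 92,238 238,205 205,229 229,29 29,120

Derivation:
Round 1 (k=43): L=92 R=238
Round 2 (k=35): L=238 R=205
Round 3 (k=20): L=205 R=229
Round 4 (k=21): L=229 R=29
Round 5 (k=14): L=29 R=120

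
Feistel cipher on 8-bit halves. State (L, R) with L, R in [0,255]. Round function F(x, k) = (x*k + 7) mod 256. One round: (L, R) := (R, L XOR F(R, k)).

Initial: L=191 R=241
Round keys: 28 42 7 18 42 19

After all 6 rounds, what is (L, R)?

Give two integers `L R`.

Answer: 104 80

Derivation:
Round 1 (k=28): L=241 R=220
Round 2 (k=42): L=220 R=238
Round 3 (k=7): L=238 R=85
Round 4 (k=18): L=85 R=239
Round 5 (k=42): L=239 R=104
Round 6 (k=19): L=104 R=80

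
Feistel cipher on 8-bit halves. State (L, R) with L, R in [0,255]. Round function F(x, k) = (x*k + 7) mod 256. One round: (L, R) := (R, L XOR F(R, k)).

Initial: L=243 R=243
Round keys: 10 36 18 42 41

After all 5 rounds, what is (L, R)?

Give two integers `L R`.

Round 1 (k=10): L=243 R=118
Round 2 (k=36): L=118 R=108
Round 3 (k=18): L=108 R=233
Round 4 (k=42): L=233 R=45
Round 5 (k=41): L=45 R=213

Answer: 45 213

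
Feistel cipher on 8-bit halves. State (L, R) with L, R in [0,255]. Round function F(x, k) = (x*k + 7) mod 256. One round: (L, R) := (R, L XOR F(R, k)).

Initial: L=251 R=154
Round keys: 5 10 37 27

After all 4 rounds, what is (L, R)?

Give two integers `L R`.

Answer: 126 176

Derivation:
Round 1 (k=5): L=154 R=242
Round 2 (k=10): L=242 R=225
Round 3 (k=37): L=225 R=126
Round 4 (k=27): L=126 R=176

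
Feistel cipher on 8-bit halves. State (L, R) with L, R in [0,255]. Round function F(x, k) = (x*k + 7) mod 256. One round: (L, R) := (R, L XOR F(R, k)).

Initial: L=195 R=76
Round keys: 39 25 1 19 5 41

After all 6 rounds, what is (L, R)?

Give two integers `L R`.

Answer: 255 160

Derivation:
Round 1 (k=39): L=76 R=88
Round 2 (k=25): L=88 R=211
Round 3 (k=1): L=211 R=130
Round 4 (k=19): L=130 R=126
Round 5 (k=5): L=126 R=255
Round 6 (k=41): L=255 R=160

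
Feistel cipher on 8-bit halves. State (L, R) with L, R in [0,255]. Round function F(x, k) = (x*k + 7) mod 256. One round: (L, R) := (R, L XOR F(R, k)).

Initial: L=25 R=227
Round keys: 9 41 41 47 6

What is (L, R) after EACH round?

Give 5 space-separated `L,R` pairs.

Round 1 (k=9): L=227 R=27
Round 2 (k=41): L=27 R=185
Round 3 (k=41): L=185 R=179
Round 4 (k=47): L=179 R=93
Round 5 (k=6): L=93 R=134

Answer: 227,27 27,185 185,179 179,93 93,134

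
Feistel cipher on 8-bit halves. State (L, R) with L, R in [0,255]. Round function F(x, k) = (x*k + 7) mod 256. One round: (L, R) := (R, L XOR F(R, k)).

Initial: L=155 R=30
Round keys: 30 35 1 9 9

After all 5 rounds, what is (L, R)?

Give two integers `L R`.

Round 1 (k=30): L=30 R=16
Round 2 (k=35): L=16 R=41
Round 3 (k=1): L=41 R=32
Round 4 (k=9): L=32 R=14
Round 5 (k=9): L=14 R=165

Answer: 14 165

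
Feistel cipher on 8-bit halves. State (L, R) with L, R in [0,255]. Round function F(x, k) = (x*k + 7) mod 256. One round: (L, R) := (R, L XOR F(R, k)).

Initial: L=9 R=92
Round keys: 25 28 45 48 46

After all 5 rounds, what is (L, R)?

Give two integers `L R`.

Answer: 132 123

Derivation:
Round 1 (k=25): L=92 R=10
Round 2 (k=28): L=10 R=67
Round 3 (k=45): L=67 R=196
Round 4 (k=48): L=196 R=132
Round 5 (k=46): L=132 R=123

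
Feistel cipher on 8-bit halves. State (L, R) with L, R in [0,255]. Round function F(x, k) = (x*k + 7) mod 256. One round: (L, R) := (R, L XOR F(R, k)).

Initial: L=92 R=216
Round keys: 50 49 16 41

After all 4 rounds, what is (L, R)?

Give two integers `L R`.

Round 1 (k=50): L=216 R=107
Round 2 (k=49): L=107 R=90
Round 3 (k=16): L=90 R=204
Round 4 (k=41): L=204 R=233

Answer: 204 233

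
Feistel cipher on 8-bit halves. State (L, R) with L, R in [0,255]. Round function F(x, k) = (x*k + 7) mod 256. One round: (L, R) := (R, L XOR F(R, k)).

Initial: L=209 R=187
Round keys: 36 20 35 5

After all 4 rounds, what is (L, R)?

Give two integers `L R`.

Round 1 (k=36): L=187 R=130
Round 2 (k=20): L=130 R=148
Round 3 (k=35): L=148 R=193
Round 4 (k=5): L=193 R=88

Answer: 193 88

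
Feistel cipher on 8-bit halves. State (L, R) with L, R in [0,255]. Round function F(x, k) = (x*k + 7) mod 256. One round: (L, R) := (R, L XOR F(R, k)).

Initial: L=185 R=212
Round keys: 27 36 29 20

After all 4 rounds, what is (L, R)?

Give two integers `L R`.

Round 1 (k=27): L=212 R=218
Round 2 (k=36): L=218 R=123
Round 3 (k=29): L=123 R=44
Round 4 (k=20): L=44 R=12

Answer: 44 12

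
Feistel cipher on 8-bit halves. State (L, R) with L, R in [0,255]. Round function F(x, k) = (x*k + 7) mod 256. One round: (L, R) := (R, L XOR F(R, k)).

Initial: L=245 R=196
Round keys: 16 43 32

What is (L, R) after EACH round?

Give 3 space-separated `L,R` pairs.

Round 1 (k=16): L=196 R=178
Round 2 (k=43): L=178 R=41
Round 3 (k=32): L=41 R=149

Answer: 196,178 178,41 41,149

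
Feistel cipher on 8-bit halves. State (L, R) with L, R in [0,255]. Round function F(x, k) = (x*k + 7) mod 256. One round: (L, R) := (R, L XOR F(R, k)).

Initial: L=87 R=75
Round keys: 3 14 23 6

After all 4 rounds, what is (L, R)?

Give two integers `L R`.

Round 1 (k=3): L=75 R=191
Round 2 (k=14): L=191 R=50
Round 3 (k=23): L=50 R=58
Round 4 (k=6): L=58 R=81

Answer: 58 81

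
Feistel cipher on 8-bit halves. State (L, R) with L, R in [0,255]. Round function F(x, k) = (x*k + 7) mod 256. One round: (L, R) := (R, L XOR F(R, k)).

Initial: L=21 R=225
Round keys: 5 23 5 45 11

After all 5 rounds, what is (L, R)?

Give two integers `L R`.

Answer: 153 201

Derivation:
Round 1 (k=5): L=225 R=121
Round 2 (k=23): L=121 R=7
Round 3 (k=5): L=7 R=83
Round 4 (k=45): L=83 R=153
Round 5 (k=11): L=153 R=201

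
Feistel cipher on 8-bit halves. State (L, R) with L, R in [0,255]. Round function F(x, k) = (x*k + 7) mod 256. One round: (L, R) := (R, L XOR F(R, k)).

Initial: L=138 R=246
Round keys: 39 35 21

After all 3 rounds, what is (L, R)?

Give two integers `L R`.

Round 1 (k=39): L=246 R=11
Round 2 (k=35): L=11 R=126
Round 3 (k=21): L=126 R=86

Answer: 126 86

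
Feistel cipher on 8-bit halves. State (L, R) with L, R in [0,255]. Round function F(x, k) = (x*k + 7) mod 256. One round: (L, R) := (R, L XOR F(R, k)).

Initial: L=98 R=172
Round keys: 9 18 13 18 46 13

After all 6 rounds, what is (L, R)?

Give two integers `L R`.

Round 1 (k=9): L=172 R=113
Round 2 (k=18): L=113 R=85
Round 3 (k=13): L=85 R=41
Round 4 (k=18): L=41 R=188
Round 5 (k=46): L=188 R=230
Round 6 (k=13): L=230 R=9

Answer: 230 9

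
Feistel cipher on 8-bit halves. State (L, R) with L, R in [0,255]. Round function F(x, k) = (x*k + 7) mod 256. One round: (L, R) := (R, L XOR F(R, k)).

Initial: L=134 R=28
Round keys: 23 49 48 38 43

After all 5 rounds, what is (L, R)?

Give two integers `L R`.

Round 1 (k=23): L=28 R=13
Round 2 (k=49): L=13 R=152
Round 3 (k=48): L=152 R=138
Round 4 (k=38): L=138 R=27
Round 5 (k=43): L=27 R=26

Answer: 27 26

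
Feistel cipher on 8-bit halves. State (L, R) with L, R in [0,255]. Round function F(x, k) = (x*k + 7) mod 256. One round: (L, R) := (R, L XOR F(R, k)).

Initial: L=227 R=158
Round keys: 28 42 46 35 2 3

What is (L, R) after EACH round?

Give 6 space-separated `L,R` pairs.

Answer: 158,172 172,161 161,89 89,147 147,116 116,240

Derivation:
Round 1 (k=28): L=158 R=172
Round 2 (k=42): L=172 R=161
Round 3 (k=46): L=161 R=89
Round 4 (k=35): L=89 R=147
Round 5 (k=2): L=147 R=116
Round 6 (k=3): L=116 R=240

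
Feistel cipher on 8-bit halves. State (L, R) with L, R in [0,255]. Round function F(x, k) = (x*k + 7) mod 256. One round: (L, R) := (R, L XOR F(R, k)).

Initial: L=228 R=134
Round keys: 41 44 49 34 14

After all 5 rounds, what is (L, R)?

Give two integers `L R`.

Round 1 (k=41): L=134 R=153
Round 2 (k=44): L=153 R=213
Round 3 (k=49): L=213 R=85
Round 4 (k=34): L=85 R=132
Round 5 (k=14): L=132 R=106

Answer: 132 106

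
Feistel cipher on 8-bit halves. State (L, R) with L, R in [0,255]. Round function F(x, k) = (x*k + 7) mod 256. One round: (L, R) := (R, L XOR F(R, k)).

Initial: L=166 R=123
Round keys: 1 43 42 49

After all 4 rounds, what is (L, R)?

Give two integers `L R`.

Answer: 51 162

Derivation:
Round 1 (k=1): L=123 R=36
Round 2 (k=43): L=36 R=104
Round 3 (k=42): L=104 R=51
Round 4 (k=49): L=51 R=162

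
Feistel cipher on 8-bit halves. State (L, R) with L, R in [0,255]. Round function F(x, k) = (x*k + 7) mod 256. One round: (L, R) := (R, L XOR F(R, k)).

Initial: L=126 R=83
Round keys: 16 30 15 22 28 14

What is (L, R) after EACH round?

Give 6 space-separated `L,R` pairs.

Round 1 (k=16): L=83 R=73
Round 2 (k=30): L=73 R=198
Round 3 (k=15): L=198 R=232
Round 4 (k=22): L=232 R=49
Round 5 (k=28): L=49 R=139
Round 6 (k=14): L=139 R=144

Answer: 83,73 73,198 198,232 232,49 49,139 139,144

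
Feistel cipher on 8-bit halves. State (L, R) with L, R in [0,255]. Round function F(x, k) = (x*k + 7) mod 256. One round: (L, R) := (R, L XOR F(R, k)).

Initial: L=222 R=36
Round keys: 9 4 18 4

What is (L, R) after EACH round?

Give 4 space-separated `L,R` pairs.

Round 1 (k=9): L=36 R=149
Round 2 (k=4): L=149 R=127
Round 3 (k=18): L=127 R=96
Round 4 (k=4): L=96 R=248

Answer: 36,149 149,127 127,96 96,248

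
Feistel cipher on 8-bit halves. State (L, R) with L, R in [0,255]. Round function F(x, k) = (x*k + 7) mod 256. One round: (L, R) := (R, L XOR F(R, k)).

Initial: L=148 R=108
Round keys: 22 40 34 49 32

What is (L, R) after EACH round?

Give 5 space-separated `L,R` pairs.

Answer: 108,219 219,83 83,214 214,174 174,17

Derivation:
Round 1 (k=22): L=108 R=219
Round 2 (k=40): L=219 R=83
Round 3 (k=34): L=83 R=214
Round 4 (k=49): L=214 R=174
Round 5 (k=32): L=174 R=17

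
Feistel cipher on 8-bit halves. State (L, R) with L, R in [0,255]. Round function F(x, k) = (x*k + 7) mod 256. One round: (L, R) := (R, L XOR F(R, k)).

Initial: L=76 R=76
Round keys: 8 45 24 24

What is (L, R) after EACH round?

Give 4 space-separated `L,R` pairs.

Answer: 76,43 43,218 218,92 92,125

Derivation:
Round 1 (k=8): L=76 R=43
Round 2 (k=45): L=43 R=218
Round 3 (k=24): L=218 R=92
Round 4 (k=24): L=92 R=125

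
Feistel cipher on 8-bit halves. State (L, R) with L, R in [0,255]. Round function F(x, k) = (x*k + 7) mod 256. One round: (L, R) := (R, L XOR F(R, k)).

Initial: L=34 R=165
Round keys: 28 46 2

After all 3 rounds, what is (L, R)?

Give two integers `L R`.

Answer: 112 214

Derivation:
Round 1 (k=28): L=165 R=49
Round 2 (k=46): L=49 R=112
Round 3 (k=2): L=112 R=214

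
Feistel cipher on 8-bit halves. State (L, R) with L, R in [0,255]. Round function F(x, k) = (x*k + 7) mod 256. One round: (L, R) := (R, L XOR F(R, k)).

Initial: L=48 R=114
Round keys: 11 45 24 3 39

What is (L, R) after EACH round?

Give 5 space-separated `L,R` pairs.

Answer: 114,221 221,146 146,106 106,215 215,162

Derivation:
Round 1 (k=11): L=114 R=221
Round 2 (k=45): L=221 R=146
Round 3 (k=24): L=146 R=106
Round 4 (k=3): L=106 R=215
Round 5 (k=39): L=215 R=162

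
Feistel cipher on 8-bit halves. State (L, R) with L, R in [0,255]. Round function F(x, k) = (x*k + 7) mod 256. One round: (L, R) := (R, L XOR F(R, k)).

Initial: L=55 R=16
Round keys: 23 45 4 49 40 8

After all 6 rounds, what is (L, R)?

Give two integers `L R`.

Round 1 (k=23): L=16 R=64
Round 2 (k=45): L=64 R=87
Round 3 (k=4): L=87 R=35
Round 4 (k=49): L=35 R=237
Round 5 (k=40): L=237 R=44
Round 6 (k=8): L=44 R=138

Answer: 44 138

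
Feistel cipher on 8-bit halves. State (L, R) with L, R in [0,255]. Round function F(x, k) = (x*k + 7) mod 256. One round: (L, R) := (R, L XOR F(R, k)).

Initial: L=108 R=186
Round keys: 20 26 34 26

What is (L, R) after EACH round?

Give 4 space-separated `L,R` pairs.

Round 1 (k=20): L=186 R=227
Round 2 (k=26): L=227 R=175
Round 3 (k=34): L=175 R=166
Round 4 (k=26): L=166 R=76

Answer: 186,227 227,175 175,166 166,76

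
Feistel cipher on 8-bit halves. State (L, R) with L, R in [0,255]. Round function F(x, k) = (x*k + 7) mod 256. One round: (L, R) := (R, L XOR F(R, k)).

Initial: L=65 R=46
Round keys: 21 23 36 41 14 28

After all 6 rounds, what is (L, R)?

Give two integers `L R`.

Answer: 6 140

Derivation:
Round 1 (k=21): L=46 R=140
Round 2 (k=23): L=140 R=181
Round 3 (k=36): L=181 R=247
Round 4 (k=41): L=247 R=35
Round 5 (k=14): L=35 R=6
Round 6 (k=28): L=6 R=140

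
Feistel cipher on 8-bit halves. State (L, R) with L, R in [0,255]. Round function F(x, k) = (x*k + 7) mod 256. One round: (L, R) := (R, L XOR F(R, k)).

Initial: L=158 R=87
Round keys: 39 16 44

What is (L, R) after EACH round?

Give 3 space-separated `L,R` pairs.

Round 1 (k=39): L=87 R=214
Round 2 (k=16): L=214 R=48
Round 3 (k=44): L=48 R=145

Answer: 87,214 214,48 48,145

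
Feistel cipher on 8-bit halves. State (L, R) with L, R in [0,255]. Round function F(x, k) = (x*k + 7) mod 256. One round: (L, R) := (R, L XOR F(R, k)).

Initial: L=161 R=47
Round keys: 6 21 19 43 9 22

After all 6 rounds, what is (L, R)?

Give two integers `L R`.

Round 1 (k=6): L=47 R=128
Round 2 (k=21): L=128 R=168
Round 3 (k=19): L=168 R=255
Round 4 (k=43): L=255 R=116
Round 5 (k=9): L=116 R=228
Round 6 (k=22): L=228 R=235

Answer: 228 235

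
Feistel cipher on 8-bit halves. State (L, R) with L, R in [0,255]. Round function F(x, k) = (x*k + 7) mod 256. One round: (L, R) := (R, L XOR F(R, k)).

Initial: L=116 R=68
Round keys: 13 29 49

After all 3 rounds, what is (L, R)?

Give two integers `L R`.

Round 1 (k=13): L=68 R=15
Round 2 (k=29): L=15 R=254
Round 3 (k=49): L=254 R=170

Answer: 254 170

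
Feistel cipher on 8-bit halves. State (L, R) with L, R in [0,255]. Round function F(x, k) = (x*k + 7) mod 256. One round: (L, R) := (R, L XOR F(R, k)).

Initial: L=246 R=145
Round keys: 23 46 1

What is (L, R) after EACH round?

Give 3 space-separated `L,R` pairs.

Round 1 (k=23): L=145 R=248
Round 2 (k=46): L=248 R=6
Round 3 (k=1): L=6 R=245

Answer: 145,248 248,6 6,245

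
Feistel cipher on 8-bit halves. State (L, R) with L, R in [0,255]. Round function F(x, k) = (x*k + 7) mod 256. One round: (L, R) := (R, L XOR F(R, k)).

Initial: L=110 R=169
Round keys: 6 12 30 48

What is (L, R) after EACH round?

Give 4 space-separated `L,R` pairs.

Round 1 (k=6): L=169 R=147
Round 2 (k=12): L=147 R=66
Round 3 (k=30): L=66 R=80
Round 4 (k=48): L=80 R=69

Answer: 169,147 147,66 66,80 80,69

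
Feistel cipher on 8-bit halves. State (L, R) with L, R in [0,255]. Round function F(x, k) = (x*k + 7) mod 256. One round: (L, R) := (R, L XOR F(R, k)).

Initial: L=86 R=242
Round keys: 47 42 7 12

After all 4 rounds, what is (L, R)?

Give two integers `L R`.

Answer: 171 60

Derivation:
Round 1 (k=47): L=242 R=35
Round 2 (k=42): L=35 R=55
Round 3 (k=7): L=55 R=171
Round 4 (k=12): L=171 R=60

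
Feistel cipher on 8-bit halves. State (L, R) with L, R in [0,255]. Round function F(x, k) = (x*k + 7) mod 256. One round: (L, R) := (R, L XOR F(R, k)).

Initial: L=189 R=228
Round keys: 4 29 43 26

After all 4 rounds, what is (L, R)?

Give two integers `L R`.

Round 1 (k=4): L=228 R=42
Round 2 (k=29): L=42 R=45
Round 3 (k=43): L=45 R=188
Round 4 (k=26): L=188 R=50

Answer: 188 50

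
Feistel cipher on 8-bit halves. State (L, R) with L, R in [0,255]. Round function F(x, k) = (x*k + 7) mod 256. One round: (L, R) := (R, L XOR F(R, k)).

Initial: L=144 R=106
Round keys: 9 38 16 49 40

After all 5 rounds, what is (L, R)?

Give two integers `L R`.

Round 1 (k=9): L=106 R=81
Round 2 (k=38): L=81 R=103
Round 3 (k=16): L=103 R=38
Round 4 (k=49): L=38 R=42
Round 5 (k=40): L=42 R=177

Answer: 42 177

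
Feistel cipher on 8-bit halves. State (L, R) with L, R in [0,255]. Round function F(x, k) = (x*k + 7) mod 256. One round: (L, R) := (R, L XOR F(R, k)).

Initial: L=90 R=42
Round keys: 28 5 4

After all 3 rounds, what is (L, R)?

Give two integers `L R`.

Round 1 (k=28): L=42 R=197
Round 2 (k=5): L=197 R=202
Round 3 (k=4): L=202 R=234

Answer: 202 234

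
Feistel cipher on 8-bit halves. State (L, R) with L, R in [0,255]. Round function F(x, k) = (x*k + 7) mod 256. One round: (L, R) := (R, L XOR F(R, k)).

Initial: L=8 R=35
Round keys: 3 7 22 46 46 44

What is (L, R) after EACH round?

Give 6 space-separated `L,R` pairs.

Round 1 (k=3): L=35 R=120
Round 2 (k=7): L=120 R=108
Round 3 (k=22): L=108 R=55
Round 4 (k=46): L=55 R=133
Round 5 (k=46): L=133 R=218
Round 6 (k=44): L=218 R=250

Answer: 35,120 120,108 108,55 55,133 133,218 218,250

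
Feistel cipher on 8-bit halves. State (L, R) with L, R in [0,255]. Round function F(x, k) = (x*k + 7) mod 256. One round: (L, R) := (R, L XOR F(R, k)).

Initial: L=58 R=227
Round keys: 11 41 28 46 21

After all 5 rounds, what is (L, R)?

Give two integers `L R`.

Answer: 183 103

Derivation:
Round 1 (k=11): L=227 R=242
Round 2 (k=41): L=242 R=42
Round 3 (k=28): L=42 R=109
Round 4 (k=46): L=109 R=183
Round 5 (k=21): L=183 R=103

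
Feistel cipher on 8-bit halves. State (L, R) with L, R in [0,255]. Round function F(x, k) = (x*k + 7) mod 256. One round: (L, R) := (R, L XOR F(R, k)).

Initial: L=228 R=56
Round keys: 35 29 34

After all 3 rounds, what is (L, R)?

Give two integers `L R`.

Round 1 (k=35): L=56 R=75
Round 2 (k=29): L=75 R=190
Round 3 (k=34): L=190 R=8

Answer: 190 8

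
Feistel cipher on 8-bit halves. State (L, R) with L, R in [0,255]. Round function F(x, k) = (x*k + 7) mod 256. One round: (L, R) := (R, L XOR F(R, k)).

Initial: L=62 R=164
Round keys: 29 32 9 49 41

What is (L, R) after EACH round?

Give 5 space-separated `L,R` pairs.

Answer: 164,165 165,3 3,135 135,221 221,235

Derivation:
Round 1 (k=29): L=164 R=165
Round 2 (k=32): L=165 R=3
Round 3 (k=9): L=3 R=135
Round 4 (k=49): L=135 R=221
Round 5 (k=41): L=221 R=235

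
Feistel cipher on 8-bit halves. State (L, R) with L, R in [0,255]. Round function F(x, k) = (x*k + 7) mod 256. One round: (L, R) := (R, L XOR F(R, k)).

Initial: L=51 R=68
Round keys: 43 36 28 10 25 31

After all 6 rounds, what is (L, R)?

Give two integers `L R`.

Round 1 (k=43): L=68 R=64
Round 2 (k=36): L=64 R=67
Round 3 (k=28): L=67 R=27
Round 4 (k=10): L=27 R=86
Round 5 (k=25): L=86 R=118
Round 6 (k=31): L=118 R=7

Answer: 118 7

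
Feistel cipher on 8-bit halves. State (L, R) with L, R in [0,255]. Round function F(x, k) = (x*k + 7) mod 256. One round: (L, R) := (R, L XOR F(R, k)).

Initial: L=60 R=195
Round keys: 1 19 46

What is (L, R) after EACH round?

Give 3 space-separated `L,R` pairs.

Answer: 195,246 246,138 138,37

Derivation:
Round 1 (k=1): L=195 R=246
Round 2 (k=19): L=246 R=138
Round 3 (k=46): L=138 R=37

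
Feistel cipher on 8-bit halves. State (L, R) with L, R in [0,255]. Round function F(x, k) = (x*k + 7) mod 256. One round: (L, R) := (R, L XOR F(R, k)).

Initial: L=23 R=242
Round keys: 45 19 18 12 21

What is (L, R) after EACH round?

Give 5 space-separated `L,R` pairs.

Answer: 242,134 134,11 11,75 75,128 128,204

Derivation:
Round 1 (k=45): L=242 R=134
Round 2 (k=19): L=134 R=11
Round 3 (k=18): L=11 R=75
Round 4 (k=12): L=75 R=128
Round 5 (k=21): L=128 R=204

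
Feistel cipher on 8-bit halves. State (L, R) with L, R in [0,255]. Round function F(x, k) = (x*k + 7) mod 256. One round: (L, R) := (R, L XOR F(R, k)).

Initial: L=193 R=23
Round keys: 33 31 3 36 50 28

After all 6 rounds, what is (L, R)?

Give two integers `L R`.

Round 1 (k=33): L=23 R=63
Round 2 (k=31): L=63 R=191
Round 3 (k=3): L=191 R=123
Round 4 (k=36): L=123 R=236
Round 5 (k=50): L=236 R=100
Round 6 (k=28): L=100 R=27

Answer: 100 27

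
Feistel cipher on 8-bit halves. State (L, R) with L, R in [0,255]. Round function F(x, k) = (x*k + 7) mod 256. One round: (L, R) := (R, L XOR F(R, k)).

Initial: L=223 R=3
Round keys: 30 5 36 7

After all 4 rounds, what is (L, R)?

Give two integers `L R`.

Round 1 (k=30): L=3 R=190
Round 2 (k=5): L=190 R=190
Round 3 (k=36): L=190 R=1
Round 4 (k=7): L=1 R=176

Answer: 1 176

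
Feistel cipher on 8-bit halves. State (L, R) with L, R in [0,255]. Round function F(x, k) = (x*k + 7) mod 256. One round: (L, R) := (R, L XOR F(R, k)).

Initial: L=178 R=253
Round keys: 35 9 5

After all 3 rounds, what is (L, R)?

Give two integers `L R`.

Round 1 (k=35): L=253 R=44
Round 2 (k=9): L=44 R=110
Round 3 (k=5): L=110 R=1

Answer: 110 1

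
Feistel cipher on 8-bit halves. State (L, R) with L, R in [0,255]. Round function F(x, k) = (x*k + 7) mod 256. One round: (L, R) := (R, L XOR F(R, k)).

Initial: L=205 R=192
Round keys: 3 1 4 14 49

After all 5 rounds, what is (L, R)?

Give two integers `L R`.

Round 1 (k=3): L=192 R=138
Round 2 (k=1): L=138 R=81
Round 3 (k=4): L=81 R=193
Round 4 (k=14): L=193 R=196
Round 5 (k=49): L=196 R=74

Answer: 196 74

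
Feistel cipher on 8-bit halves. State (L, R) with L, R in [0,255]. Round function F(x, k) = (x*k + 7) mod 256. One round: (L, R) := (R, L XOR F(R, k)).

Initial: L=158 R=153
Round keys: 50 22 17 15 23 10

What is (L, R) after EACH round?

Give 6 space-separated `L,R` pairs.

Round 1 (k=50): L=153 R=119
Round 2 (k=22): L=119 R=216
Round 3 (k=17): L=216 R=40
Round 4 (k=15): L=40 R=135
Round 5 (k=23): L=135 R=0
Round 6 (k=10): L=0 R=128

Answer: 153,119 119,216 216,40 40,135 135,0 0,128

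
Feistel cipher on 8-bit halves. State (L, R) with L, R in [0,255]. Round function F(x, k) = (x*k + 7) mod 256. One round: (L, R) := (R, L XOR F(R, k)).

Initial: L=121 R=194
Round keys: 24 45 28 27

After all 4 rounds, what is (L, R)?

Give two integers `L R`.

Round 1 (k=24): L=194 R=78
Round 2 (k=45): L=78 R=127
Round 3 (k=28): L=127 R=165
Round 4 (k=27): L=165 R=17

Answer: 165 17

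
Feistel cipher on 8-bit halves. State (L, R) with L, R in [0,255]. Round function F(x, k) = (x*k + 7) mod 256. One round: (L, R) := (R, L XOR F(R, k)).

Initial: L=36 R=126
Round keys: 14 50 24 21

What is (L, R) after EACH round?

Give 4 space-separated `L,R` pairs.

Round 1 (k=14): L=126 R=207
Round 2 (k=50): L=207 R=11
Round 3 (k=24): L=11 R=192
Round 4 (k=21): L=192 R=204

Answer: 126,207 207,11 11,192 192,204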